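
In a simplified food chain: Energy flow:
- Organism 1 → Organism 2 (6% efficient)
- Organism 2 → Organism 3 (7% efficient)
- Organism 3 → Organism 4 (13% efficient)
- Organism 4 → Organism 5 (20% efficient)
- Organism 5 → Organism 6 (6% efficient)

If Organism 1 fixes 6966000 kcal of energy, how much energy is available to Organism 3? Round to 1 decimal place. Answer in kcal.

Organism 2: 6966000 × 0.06 = 417960 kcal
Organism 3: 417960 × 0.07 = 29257.2 kcal

29257.2 kcal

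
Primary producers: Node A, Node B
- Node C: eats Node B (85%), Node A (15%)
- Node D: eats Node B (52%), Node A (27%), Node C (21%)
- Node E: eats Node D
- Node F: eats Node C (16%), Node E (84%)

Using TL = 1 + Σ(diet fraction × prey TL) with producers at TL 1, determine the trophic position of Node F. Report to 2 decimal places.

4.02

Node C: 1 + (0.85×1 + 0.15×1) = 2
Node D: 1 + (0.52×1 + 0.27×1 + 0.21×2) = 2.21
Node E: 1 + 2.21 = 3.21
Node F: 1 + (0.16×2 + 0.84×3.21) = 4.0164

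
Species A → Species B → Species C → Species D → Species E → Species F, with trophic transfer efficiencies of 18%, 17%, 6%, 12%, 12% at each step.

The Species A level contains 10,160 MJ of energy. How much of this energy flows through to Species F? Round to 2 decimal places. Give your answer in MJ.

Species B: 10160 × 0.18 = 1828.8 MJ
Species C: 1828.8 × 0.17 = 310.896 MJ
Species D: 310.896 × 0.06 = 18.65376 MJ
Species E: 18.65376 × 0.12 = 2.2384512 MJ
Species F: 2.2384512 × 0.12 = 0.268614144 MJ

0.27 MJ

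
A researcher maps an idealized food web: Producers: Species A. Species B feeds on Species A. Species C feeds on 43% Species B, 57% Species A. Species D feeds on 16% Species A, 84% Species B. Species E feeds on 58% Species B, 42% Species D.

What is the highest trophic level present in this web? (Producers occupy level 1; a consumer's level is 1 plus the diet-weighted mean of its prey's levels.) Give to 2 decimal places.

3.35

Species B: 1 + 1 = 2
Species C: 1 + (0.43×2 + 0.57×1) = 2.43
Species D: 1 + (0.16×1 + 0.84×2) = 2.84
Species E: 1 + (0.58×2 + 0.42×2.84) = 3.3528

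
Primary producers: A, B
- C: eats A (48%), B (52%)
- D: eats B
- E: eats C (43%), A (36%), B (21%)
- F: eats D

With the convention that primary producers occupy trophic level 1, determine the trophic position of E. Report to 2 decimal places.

2.43

C: 1 + (0.48×1 + 0.52×1) = 2
D: 1 + 1 = 2
E: 1 + (0.43×2 + 0.36×1 + 0.21×1) = 2.43
F: 1 + 2 = 3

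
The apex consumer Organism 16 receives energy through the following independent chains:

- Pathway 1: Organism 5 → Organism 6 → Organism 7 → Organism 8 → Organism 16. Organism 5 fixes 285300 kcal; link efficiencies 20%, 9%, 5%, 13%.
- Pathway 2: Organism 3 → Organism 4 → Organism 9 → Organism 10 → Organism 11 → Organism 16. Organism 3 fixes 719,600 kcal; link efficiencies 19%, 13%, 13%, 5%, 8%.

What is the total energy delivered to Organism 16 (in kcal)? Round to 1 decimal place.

42.6 kcal

Pathway 1: 285300 × 0.2 × 0.09 × 0.05 × 0.13 = 33.3801 kcal
Pathway 2: 719600 × 0.19 × 0.13 × 0.13 × 0.05 × 0.08 = 9.2425424 kcal
Total at Organism 16: 33.3801 + 9.2425424 = 42.6226424 kcal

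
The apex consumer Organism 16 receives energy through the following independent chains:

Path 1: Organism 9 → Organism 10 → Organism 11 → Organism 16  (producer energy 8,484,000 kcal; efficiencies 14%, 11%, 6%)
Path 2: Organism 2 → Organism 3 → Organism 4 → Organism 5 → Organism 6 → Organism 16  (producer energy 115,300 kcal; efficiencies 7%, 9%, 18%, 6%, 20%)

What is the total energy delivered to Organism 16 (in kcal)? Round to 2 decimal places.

7840.79 kcal

Path 1: 8484000 × 0.14 × 0.11 × 0.06 = 7839.216 kcal
Path 2: 115300 × 0.07 × 0.09 × 0.18 × 0.06 × 0.2 = 1.5690024 kcal
Total at Organism 16: 7839.216 + 1.5690024 = 7840.7850024 kcal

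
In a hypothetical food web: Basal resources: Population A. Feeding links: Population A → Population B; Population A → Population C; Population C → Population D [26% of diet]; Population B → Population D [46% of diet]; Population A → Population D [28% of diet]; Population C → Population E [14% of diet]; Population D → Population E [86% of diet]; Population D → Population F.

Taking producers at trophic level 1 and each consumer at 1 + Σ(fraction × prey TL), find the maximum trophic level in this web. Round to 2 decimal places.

3.72

Population B: 1 + 1 = 2
Population C: 1 + 1 = 2
Population D: 1 + (0.26×2 + 0.46×2 + 0.28×1) = 2.72
Population E: 1 + (0.14×2 + 0.86×2.72) = 3.6192
Population F: 1 + 2.72 = 3.72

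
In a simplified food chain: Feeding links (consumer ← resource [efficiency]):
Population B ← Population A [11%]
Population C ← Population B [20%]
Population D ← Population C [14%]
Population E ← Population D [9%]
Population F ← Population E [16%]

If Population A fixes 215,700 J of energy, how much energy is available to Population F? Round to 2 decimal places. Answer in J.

9.57 J

Population B: 215700 × 0.11 = 23727 J
Population C: 23727 × 0.2 = 4745.4 J
Population D: 4745.4 × 0.14 = 664.356 J
Population E: 664.356 × 0.09 = 59.79204 J
Population F: 59.79204 × 0.16 = 9.5667264 J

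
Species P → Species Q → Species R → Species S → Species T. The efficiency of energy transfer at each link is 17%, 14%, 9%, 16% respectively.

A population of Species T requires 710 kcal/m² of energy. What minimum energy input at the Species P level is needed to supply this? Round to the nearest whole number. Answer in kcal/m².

Cumulative transfer efficiency: 0.17 × 0.14 × 0.09 × 0.16 = 0.00034272
Species P energy = 710 / 0.00034272 = 2071662 kcal/m²

2071662 kcal/m²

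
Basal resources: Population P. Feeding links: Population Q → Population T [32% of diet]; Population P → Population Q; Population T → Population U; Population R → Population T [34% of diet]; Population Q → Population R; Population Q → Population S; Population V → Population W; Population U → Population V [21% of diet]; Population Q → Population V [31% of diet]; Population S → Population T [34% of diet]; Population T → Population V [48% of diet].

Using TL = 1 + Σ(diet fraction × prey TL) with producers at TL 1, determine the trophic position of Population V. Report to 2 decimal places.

4.37

Population Q: 1 + 1 = 2
Population R: 1 + 2 = 3
Population S: 1 + 2 = 3
Population T: 1 + (0.34×3 + 0.32×2 + 0.34×3) = 3.68
Population U: 1 + 3.68 = 4.68
Population V: 1 + (0.48×3.68 + 0.21×4.68 + 0.31×2) = 4.3692
Population W: 1 + 4.3692 = 5.3692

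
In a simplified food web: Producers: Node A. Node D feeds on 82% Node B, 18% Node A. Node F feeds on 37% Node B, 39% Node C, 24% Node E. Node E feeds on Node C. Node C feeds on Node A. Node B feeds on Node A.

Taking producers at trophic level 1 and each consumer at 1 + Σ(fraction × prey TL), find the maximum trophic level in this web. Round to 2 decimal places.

Node B: 1 + 1 = 2
Node C: 1 + 1 = 2
Node D: 1 + (0.82×2 + 0.18×1) = 2.82
Node E: 1 + 2 = 3
Node F: 1 + (0.37×2 + 0.39×2 + 0.24×3) = 3.24

3.24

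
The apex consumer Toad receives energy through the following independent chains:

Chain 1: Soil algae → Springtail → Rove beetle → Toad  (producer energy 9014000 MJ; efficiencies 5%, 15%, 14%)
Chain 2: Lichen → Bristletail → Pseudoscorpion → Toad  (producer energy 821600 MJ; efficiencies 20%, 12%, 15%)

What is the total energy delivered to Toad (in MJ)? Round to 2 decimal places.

12422.46 MJ

Chain 1: 9014000 × 0.05 × 0.15 × 0.14 = 9464.7 MJ
Chain 2: 821600 × 0.2 × 0.12 × 0.15 = 2957.76 MJ
Total at Toad: 9464.7 + 2957.76 = 12422.46 MJ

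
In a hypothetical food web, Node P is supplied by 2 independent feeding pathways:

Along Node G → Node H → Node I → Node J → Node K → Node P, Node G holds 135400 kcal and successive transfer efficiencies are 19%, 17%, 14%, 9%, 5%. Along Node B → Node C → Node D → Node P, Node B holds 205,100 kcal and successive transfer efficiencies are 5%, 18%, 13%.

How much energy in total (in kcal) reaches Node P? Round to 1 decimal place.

242.7 kcal

Via Node G: 135400 × 0.19 × 0.17 × 0.14 × 0.09 × 0.05 = 2.7552546 kcal
Via Node B: 205100 × 0.05 × 0.18 × 0.13 = 239.967 kcal
Total at Node P: 2.7552546 + 239.967 = 242.7222546 kcal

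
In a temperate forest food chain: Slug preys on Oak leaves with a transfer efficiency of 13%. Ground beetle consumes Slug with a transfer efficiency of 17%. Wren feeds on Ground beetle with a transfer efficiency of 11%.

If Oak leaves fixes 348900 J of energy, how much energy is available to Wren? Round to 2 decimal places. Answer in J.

Slug: 348900 × 0.13 = 45357 J
Ground beetle: 45357 × 0.17 = 7710.69 J
Wren: 7710.69 × 0.11 = 848.1759 J

848.18 J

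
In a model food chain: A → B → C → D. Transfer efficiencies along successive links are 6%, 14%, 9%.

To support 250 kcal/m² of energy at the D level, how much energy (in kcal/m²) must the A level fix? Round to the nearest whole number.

330688 kcal/m²

Cumulative transfer efficiency: 0.06 × 0.14 × 0.09 = 0.000756
A energy = 250 / 0.000756 = 330688 kcal/m²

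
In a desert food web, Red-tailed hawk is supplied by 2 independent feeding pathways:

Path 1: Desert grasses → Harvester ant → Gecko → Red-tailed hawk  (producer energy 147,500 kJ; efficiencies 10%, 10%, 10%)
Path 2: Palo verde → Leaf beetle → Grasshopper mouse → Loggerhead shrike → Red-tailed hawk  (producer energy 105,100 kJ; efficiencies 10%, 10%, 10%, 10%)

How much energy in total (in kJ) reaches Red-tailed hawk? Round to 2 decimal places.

158.01 kJ

Path 1: 147500 × 0.1 × 0.1 × 0.1 = 147.5 kJ
Path 2: 105100 × 0.1 × 0.1 × 0.1 × 0.1 = 10.51 kJ
Total at Red-tailed hawk: 147.5 + 10.51 = 158.01 kJ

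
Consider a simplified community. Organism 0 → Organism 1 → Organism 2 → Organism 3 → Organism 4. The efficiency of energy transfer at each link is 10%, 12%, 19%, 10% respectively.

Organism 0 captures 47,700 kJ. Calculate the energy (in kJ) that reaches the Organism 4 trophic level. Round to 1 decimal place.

Organism 1: 47700 × 0.1 = 4770 kJ
Organism 2: 4770 × 0.12 = 572.4 kJ
Organism 3: 572.4 × 0.19 = 108.756 kJ
Organism 4: 108.756 × 0.1 = 10.8756 kJ

10.9 kJ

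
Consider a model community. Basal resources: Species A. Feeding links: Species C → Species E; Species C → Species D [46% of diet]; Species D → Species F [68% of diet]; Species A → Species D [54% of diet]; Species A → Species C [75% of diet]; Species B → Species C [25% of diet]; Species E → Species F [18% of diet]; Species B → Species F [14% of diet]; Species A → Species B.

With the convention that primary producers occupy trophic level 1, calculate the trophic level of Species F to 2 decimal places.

3.62

Species B: 1 + 1 = 2
Species C: 1 + (0.25×2 + 0.75×1) = 2.25
Species D: 1 + (0.54×1 + 0.46×2.25) = 2.575
Species E: 1 + 2.25 = 3.25
Species F: 1 + (0.14×2 + 0.18×3.25 + 0.68×2.575) = 3.616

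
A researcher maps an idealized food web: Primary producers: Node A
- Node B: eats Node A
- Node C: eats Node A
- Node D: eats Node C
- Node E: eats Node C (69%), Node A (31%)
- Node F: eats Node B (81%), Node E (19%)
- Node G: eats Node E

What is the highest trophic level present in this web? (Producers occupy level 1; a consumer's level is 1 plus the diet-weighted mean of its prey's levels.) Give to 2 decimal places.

Node B: 1 + 1 = 2
Node C: 1 + 1 = 2
Node D: 1 + 2 = 3
Node E: 1 + (0.69×2 + 0.31×1) = 2.69
Node F: 1 + (0.81×2 + 0.19×2.69) = 3.1311
Node G: 1 + 2.69 = 3.69

3.69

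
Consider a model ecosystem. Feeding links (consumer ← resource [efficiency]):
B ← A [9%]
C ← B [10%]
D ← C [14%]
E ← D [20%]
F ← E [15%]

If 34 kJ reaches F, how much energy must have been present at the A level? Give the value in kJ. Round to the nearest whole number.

899471 kJ

Cumulative transfer efficiency: 0.09 × 0.1 × 0.14 × 0.2 × 0.15 = 0.0000378
A energy = 34 / 0.0000378 = 899471 kJ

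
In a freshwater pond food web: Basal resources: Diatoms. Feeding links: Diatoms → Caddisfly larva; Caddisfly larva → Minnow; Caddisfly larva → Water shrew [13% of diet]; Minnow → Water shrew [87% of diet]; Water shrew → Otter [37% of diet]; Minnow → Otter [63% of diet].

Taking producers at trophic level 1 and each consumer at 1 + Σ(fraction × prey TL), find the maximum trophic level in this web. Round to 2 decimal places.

4.32

Caddisfly larva: 1 + 1 = 2
Minnow: 1 + 2 = 3
Water shrew: 1 + (0.13×2 + 0.87×3) = 3.87
Otter: 1 + (0.37×3.87 + 0.63×3) = 4.3219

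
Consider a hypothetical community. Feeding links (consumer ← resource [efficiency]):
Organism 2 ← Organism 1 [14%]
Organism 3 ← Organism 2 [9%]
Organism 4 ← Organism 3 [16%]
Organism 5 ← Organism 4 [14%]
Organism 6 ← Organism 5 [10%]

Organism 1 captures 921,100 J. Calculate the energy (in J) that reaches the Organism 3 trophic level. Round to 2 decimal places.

11605.86 J

Organism 2: 921100 × 0.14 = 128954 J
Organism 3: 128954 × 0.09 = 11605.86 J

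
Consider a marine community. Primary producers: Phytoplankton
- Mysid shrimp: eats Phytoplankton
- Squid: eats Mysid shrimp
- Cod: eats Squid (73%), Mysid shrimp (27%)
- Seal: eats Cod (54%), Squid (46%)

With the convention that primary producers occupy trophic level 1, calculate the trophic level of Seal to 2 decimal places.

Mysid shrimp: 1 + 1 = 2
Squid: 1 + 2 = 3
Cod: 1 + (0.73×3 + 0.27×2) = 3.73
Seal: 1 + (0.54×3.73 + 0.46×3) = 4.3942

4.39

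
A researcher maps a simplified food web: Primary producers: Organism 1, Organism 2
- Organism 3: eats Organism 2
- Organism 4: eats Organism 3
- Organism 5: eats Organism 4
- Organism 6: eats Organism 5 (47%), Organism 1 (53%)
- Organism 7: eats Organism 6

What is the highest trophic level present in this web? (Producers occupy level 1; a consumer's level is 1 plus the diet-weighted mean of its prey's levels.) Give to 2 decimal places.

Organism 3: 1 + 1 = 2
Organism 4: 1 + 2 = 3
Organism 5: 1 + 3 = 4
Organism 6: 1 + (0.47×4 + 0.53×1) = 3.41
Organism 7: 1 + 3.41 = 4.41

4.41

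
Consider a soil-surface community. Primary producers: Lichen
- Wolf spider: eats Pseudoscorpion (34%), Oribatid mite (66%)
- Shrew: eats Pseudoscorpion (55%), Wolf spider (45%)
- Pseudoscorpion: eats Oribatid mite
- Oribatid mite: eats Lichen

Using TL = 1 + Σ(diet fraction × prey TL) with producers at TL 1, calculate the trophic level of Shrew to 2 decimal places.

4.15

Oribatid mite: 1 + 1 = 2
Pseudoscorpion: 1 + 2 = 3
Wolf spider: 1 + (0.34×3 + 0.66×2) = 3.34
Shrew: 1 + (0.55×3 + 0.45×3.34) = 4.153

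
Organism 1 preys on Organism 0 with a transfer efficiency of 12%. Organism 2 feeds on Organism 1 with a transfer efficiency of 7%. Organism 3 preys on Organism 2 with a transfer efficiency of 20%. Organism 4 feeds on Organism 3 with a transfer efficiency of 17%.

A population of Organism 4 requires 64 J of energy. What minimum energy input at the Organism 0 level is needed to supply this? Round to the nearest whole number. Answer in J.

Cumulative transfer efficiency: 0.12 × 0.07 × 0.2 × 0.17 = 0.0002856
Organism 0 energy = 64 / 0.0002856 = 224090 J

224090 J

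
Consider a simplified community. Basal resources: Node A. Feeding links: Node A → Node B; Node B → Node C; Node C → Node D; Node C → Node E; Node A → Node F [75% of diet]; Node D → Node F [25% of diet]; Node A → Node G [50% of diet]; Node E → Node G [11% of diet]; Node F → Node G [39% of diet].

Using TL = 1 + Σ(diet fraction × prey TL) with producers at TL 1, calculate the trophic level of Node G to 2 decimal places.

Node B: 1 + 1 = 2
Node C: 1 + 2 = 3
Node D: 1 + 3 = 4
Node E: 1 + 3 = 4
Node F: 1 + (0.75×1 + 0.25×4) = 2.75
Node G: 1 + (0.5×1 + 0.11×4 + 0.39×2.75) = 3.0125

3.01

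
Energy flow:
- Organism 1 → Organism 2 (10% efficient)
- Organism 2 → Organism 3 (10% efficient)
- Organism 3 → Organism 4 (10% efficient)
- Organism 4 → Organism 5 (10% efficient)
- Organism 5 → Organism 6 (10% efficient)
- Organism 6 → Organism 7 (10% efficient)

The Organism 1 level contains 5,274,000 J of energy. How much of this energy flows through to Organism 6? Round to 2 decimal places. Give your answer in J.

Organism 2: 5274000 × 0.1 = 527400 J
Organism 3: 527400 × 0.1 = 52740 J
Organism 4: 52740 × 0.1 = 5274 J
Organism 5: 5274 × 0.1 = 527.4 J
Organism 6: 527.4 × 0.1 = 52.74 J

52.74 J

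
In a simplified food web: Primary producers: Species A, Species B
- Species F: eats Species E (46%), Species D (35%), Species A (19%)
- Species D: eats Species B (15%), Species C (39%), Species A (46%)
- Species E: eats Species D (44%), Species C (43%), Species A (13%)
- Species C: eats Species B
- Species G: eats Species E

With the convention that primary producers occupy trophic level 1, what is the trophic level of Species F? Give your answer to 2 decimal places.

Species C: 1 + 1 = 2
Species D: 1 + (0.15×1 + 0.39×2 + 0.46×1) = 2.39
Species E: 1 + (0.44×2.39 + 0.43×2 + 0.13×1) = 3.0416
Species F: 1 + (0.46×3.0416 + 0.35×2.39 + 0.19×1) = 3.425636
Species G: 1 + 3.0416 = 4.0416

3.43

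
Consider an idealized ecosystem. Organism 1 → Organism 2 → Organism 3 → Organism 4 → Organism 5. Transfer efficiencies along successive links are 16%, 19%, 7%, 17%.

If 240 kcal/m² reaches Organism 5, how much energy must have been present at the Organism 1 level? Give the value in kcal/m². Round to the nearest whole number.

663423 kcal/m²

Cumulative transfer efficiency: 0.16 × 0.19 × 0.07 × 0.17 = 0.00036176
Organism 1 energy = 240 / 0.00036176 = 663423 kcal/m²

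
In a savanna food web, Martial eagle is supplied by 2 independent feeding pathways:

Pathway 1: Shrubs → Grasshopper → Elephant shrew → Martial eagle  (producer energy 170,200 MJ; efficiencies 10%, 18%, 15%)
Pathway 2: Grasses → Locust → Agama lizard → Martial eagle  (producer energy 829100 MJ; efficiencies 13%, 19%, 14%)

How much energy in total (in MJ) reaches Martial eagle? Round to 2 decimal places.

Pathway 1: 170200 × 0.1 × 0.18 × 0.15 = 459.54 MJ
Pathway 2: 829100 × 0.13 × 0.19 × 0.14 = 2867.0278 MJ
Total at Martial eagle: 459.54 + 2867.0278 = 3326.5678 MJ

3326.57 MJ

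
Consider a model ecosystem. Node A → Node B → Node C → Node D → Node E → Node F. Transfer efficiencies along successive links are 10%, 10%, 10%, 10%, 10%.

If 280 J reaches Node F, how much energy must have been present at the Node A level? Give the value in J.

28000000 J

Cumulative transfer efficiency: 0.1 × 0.1 × 0.1 × 0.1 × 0.1 = 0.00001
Node A energy = 280 / 0.00001 = 28000000 J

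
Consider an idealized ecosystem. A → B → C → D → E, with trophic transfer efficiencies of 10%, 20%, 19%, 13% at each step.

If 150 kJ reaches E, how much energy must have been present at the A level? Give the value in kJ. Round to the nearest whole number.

Cumulative transfer efficiency: 0.1 × 0.2 × 0.19 × 0.13 = 0.000494
A energy = 150 / 0.000494 = 303644 kJ

303644 kJ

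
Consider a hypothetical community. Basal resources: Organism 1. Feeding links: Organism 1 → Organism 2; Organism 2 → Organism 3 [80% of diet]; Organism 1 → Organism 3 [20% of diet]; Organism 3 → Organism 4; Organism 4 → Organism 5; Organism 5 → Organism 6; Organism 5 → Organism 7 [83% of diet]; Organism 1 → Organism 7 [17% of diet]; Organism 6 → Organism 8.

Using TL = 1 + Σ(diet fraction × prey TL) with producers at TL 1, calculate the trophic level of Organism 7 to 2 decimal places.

Organism 2: 1 + 1 = 2
Organism 3: 1 + (0.8×2 + 0.2×1) = 2.8
Organism 4: 1 + 2.8 = 3.8
Organism 5: 1 + 3.8 = 4.8
Organism 6: 1 + 4.8 = 5.8
Organism 7: 1 + (0.83×4.8 + 0.17×1) = 5.154
Organism 8: 1 + 5.8 = 6.8

5.15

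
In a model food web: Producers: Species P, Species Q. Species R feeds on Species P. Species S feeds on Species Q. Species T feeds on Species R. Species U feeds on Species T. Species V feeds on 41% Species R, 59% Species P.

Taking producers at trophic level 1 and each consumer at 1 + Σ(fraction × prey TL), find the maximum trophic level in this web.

4

Species R: 1 + 1 = 2
Species S: 1 + 1 = 2
Species T: 1 + 2 = 3
Species U: 1 + 3 = 4
Species V: 1 + (0.41×2 + 0.59×1) = 2.41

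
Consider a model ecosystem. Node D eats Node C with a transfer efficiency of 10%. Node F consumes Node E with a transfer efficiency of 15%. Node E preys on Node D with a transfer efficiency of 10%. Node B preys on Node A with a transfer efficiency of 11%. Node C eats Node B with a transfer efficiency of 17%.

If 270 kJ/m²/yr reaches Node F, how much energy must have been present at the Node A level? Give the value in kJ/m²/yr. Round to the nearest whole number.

Cumulative transfer efficiency: 0.11 × 0.17 × 0.1 × 0.1 × 0.15 = 0.00002805
Node A energy = 270 / 0.00002805 = 9625668 kJ/m²/yr

9625668 kJ/m²/yr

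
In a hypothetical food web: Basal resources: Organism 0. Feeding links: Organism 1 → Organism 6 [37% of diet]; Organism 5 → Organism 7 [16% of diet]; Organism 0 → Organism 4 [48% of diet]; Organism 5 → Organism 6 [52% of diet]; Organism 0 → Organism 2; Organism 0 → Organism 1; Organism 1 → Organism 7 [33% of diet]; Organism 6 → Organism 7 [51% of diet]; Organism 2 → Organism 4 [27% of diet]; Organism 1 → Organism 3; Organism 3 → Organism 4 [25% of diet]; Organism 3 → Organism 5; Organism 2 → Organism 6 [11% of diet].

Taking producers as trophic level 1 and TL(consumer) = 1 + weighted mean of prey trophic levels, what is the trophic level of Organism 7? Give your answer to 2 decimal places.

4.36

Organism 1: 1 + 1 = 2
Organism 2: 1 + 1 = 2
Organism 3: 1 + 2 = 3
Organism 4: 1 + (0.27×2 + 0.48×1 + 0.25×3) = 2.77
Organism 5: 1 + 3 = 4
Organism 6: 1 + (0.52×4 + 0.37×2 + 0.11×2) = 4.04
Organism 7: 1 + (0.16×4 + 0.33×2 + 0.51×4.04) = 4.3604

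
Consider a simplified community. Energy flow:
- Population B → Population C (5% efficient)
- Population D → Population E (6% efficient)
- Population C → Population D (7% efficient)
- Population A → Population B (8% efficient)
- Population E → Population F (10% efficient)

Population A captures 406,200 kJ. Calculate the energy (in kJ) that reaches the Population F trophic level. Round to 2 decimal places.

Population B: 406200 × 0.08 = 32496 kJ
Population C: 32496 × 0.05 = 1624.8 kJ
Population D: 1624.8 × 0.07 = 113.736 kJ
Population E: 113.736 × 0.06 = 6.82416 kJ
Population F: 6.82416 × 0.1 = 0.682416 kJ

0.68 kJ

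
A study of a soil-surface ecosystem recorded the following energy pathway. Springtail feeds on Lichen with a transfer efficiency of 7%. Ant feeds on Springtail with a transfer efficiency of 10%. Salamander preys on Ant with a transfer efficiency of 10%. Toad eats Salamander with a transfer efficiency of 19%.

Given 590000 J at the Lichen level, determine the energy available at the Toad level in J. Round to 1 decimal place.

Springtail: 590000 × 0.07 = 41300 J
Ant: 41300 × 0.1 = 4130 J
Salamander: 4130 × 0.1 = 413 J
Toad: 413 × 0.19 = 78.47 J

78.5 J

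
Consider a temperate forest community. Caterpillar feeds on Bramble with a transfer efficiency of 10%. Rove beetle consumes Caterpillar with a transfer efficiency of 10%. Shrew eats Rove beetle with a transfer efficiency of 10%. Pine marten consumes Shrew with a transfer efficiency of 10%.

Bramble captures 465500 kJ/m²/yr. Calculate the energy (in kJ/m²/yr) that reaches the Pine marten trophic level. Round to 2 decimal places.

46.55 kJ/m²/yr

Caterpillar: 465500 × 0.1 = 46550 kJ/m²/yr
Rove beetle: 46550 × 0.1 = 4655 kJ/m²/yr
Shrew: 4655 × 0.1 = 465.5 kJ/m²/yr
Pine marten: 465.5 × 0.1 = 46.55 kJ/m²/yr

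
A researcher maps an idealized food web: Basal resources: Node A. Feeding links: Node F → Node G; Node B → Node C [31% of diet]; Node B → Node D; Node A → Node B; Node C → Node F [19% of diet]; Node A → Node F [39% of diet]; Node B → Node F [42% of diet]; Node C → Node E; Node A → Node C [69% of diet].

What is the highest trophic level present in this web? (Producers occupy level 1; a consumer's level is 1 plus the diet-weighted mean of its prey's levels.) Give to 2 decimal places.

3.67

Node B: 1 + 1 = 2
Node C: 1 + (0.69×1 + 0.31×2) = 2.31
Node D: 1 + 2 = 3
Node E: 1 + 2.31 = 3.31
Node F: 1 + (0.42×2 + 0.19×2.31 + 0.39×1) = 2.6689
Node G: 1 + 2.6689 = 3.6689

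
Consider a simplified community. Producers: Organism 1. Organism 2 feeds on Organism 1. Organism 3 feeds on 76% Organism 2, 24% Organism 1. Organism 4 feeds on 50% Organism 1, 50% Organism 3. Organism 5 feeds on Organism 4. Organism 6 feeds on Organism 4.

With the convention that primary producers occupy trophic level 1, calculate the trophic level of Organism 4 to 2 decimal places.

2.88

Organism 2: 1 + 1 = 2
Organism 3: 1 + (0.76×2 + 0.24×1) = 2.76
Organism 4: 1 + (0.5×1 + 0.5×2.76) = 2.88
Organism 5: 1 + 2.88 = 3.88
Organism 6: 1 + 2.88 = 3.88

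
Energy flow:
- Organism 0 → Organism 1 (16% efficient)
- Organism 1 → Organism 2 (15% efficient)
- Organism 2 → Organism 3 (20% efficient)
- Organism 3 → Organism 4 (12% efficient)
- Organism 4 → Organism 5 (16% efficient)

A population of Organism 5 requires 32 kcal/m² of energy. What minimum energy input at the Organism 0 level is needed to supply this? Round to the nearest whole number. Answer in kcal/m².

347222 kcal/m²

Cumulative transfer efficiency: 0.16 × 0.15 × 0.2 × 0.12 × 0.16 = 0.00009216
Organism 0 energy = 32 / 0.00009216 = 347222 kcal/m²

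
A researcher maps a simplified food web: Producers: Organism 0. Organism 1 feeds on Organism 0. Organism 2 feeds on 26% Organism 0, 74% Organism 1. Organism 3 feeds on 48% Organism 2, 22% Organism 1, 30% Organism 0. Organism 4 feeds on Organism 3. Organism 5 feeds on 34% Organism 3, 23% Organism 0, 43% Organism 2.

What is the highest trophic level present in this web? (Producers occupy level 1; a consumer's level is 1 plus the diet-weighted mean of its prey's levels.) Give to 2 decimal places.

4.06

Organism 1: 1 + 1 = 2
Organism 2: 1 + (0.26×1 + 0.74×2) = 2.74
Organism 3: 1 + (0.48×2.74 + 0.22×2 + 0.3×1) = 3.0552
Organism 4: 1 + 3.0552 = 4.0552
Organism 5: 1 + (0.34×3.0552 + 0.23×1 + 0.43×2.74) = 3.446968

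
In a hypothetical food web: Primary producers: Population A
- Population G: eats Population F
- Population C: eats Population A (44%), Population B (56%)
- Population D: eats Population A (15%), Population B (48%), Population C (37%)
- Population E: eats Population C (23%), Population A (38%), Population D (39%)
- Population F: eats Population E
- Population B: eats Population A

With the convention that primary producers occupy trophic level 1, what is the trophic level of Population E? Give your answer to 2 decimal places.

Population B: 1 + 1 = 2
Population C: 1 + (0.44×1 + 0.56×2) = 2.56
Population D: 1 + (0.15×1 + 0.48×2 + 0.37×2.56) = 3.0572
Population E: 1 + (0.23×2.56 + 0.38×1 + 0.39×3.0572) = 3.161108
Population F: 1 + 3.161108 = 4.161108
Population G: 1 + 4.161108 = 5.161108

3.16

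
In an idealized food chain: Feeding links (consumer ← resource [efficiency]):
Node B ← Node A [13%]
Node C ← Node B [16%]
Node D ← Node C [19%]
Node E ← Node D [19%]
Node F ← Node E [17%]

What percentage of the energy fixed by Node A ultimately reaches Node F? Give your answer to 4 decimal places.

0.0128%

Product of link efficiencies: 0.13 × 0.16 × 0.19 × 0.19 × 0.17 = 0.0001276496
As a percentage: 0.0001276496 × 100 = 0.0128%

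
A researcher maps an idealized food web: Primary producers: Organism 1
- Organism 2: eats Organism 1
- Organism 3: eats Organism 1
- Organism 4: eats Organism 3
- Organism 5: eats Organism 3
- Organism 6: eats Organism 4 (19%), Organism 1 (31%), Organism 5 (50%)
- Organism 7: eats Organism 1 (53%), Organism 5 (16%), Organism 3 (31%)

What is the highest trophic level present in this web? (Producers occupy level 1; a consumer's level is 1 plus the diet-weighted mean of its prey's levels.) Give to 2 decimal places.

Organism 2: 1 + 1 = 2
Organism 3: 1 + 1 = 2
Organism 4: 1 + 2 = 3
Organism 5: 1 + 2 = 3
Organism 6: 1 + (0.19×3 + 0.31×1 + 0.5×3) = 3.38
Organism 7: 1 + (0.53×1 + 0.16×3 + 0.31×2) = 2.63

3.38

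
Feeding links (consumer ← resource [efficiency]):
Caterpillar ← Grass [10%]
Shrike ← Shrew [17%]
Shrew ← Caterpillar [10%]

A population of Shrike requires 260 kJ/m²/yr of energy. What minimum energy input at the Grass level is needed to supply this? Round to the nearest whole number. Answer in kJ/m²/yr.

Cumulative transfer efficiency: 0.1 × 0.1 × 0.17 = 0.0017
Grass energy = 260 / 0.0017 = 152941 kJ/m²/yr

152941 kJ/m²/yr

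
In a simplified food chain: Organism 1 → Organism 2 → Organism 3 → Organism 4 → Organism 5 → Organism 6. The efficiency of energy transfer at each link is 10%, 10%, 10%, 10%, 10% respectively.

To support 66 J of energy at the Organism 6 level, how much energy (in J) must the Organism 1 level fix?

6600000 J

Cumulative transfer efficiency: 0.1 × 0.1 × 0.1 × 0.1 × 0.1 = 0.00001
Organism 1 energy = 66 / 0.00001 = 6600000 J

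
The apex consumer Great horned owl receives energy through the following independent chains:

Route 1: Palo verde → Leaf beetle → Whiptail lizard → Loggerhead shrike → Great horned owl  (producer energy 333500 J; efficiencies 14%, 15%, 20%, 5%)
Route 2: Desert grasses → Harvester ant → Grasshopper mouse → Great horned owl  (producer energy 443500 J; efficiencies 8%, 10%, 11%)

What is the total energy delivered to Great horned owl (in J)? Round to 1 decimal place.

Route 1: 333500 × 0.14 × 0.15 × 0.2 × 0.05 = 70.035 J
Route 2: 443500 × 0.08 × 0.1 × 0.11 = 390.28 J
Total at Great horned owl: 70.035 + 390.28 = 460.315 J

460.3 J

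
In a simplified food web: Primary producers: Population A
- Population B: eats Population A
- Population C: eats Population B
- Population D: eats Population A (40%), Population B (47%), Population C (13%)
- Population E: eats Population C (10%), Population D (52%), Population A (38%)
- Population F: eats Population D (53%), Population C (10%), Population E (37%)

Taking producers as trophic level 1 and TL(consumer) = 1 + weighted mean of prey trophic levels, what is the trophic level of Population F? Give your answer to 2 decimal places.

Population B: 1 + 1 = 2
Population C: 1 + 2 = 3
Population D: 1 + (0.4×1 + 0.47×2 + 0.13×3) = 2.73
Population E: 1 + (0.1×3 + 0.52×2.73 + 0.38×1) = 3.0996
Population F: 1 + (0.53×2.73 + 0.1×3 + 0.37×3.0996) = 3.893752

3.89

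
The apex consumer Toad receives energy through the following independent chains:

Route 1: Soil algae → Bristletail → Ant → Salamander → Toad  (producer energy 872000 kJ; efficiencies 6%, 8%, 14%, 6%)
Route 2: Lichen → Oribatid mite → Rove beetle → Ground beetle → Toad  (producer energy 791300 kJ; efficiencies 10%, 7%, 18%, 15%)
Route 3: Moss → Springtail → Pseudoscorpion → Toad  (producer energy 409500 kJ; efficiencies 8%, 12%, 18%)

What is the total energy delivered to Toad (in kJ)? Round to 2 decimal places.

892.33 kJ

Route 1: 872000 × 0.06 × 0.08 × 0.14 × 0.06 = 35.15904 kJ
Route 2: 791300 × 0.1 × 0.07 × 0.18 × 0.15 = 149.5557 kJ
Route 3: 409500 × 0.08 × 0.12 × 0.18 = 707.616 kJ
Total at Toad: 35.15904 + 149.5557 + 707.616 = 892.33074 kJ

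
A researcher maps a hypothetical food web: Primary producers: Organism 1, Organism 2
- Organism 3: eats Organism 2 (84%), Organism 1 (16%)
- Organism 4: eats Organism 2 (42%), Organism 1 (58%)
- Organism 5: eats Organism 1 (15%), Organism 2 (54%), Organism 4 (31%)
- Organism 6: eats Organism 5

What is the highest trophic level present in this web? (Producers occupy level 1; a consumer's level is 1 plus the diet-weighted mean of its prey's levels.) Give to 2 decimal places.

3.31

Organism 3: 1 + (0.84×1 + 0.16×1) = 2
Organism 4: 1 + (0.42×1 + 0.58×1) = 2
Organism 5: 1 + (0.15×1 + 0.54×1 + 0.31×2) = 2.31
Organism 6: 1 + 2.31 = 3.31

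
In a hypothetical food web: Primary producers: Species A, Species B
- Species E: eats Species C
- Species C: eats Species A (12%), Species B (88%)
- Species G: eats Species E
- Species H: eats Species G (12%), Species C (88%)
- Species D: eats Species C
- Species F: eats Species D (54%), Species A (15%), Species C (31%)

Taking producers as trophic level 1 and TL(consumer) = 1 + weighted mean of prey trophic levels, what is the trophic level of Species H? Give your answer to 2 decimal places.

3.24

Species C: 1 + (0.12×1 + 0.88×1) = 2
Species D: 1 + 2 = 3
Species E: 1 + 2 = 3
Species F: 1 + (0.54×3 + 0.15×1 + 0.31×2) = 3.39
Species G: 1 + 3 = 4
Species H: 1 + (0.12×4 + 0.88×2) = 3.24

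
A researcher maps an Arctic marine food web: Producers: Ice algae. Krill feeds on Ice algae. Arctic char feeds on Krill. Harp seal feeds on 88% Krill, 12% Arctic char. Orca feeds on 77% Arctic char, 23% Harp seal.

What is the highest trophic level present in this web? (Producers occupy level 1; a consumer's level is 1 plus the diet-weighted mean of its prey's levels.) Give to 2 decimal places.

Krill: 1 + 1 = 2
Arctic char: 1 + 2 = 3
Harp seal: 1 + (0.88×2 + 0.12×3) = 3.12
Orca: 1 + (0.77×3 + 0.23×3.12) = 4.0276

4.03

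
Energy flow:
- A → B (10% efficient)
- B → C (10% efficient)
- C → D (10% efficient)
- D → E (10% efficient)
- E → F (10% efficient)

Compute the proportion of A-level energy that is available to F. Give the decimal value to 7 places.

0.0000100

Product of link efficiencies: 0.1 × 0.1 × 0.1 × 0.1 × 0.1 = 0.00001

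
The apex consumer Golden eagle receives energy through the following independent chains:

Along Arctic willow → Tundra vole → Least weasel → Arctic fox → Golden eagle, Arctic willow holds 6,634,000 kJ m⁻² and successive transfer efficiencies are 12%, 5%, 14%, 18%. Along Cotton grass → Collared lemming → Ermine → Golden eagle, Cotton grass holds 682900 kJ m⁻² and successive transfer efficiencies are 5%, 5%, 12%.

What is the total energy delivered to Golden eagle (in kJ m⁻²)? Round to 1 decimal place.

1207.9 kJ m⁻²

Via Arctic willow: 6634000 × 0.12 × 0.05 × 0.14 × 0.18 = 1003.0608 kJ m⁻²
Via Cotton grass: 682900 × 0.05 × 0.05 × 0.12 = 204.87 kJ m⁻²
Total at Golden eagle: 1003.0608 + 204.87 = 1207.9308 kJ m⁻²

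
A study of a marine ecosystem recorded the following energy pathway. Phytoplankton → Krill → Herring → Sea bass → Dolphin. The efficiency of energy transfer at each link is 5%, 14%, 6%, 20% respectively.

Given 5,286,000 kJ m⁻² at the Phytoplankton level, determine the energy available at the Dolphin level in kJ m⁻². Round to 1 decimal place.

444.0 kJ m⁻²

Krill: 5286000 × 0.05 = 264300 kJ m⁻²
Herring: 264300 × 0.14 = 37002 kJ m⁻²
Sea bass: 37002 × 0.06 = 2220.12 kJ m⁻²
Dolphin: 2220.12 × 0.2 = 444.024 kJ m⁻²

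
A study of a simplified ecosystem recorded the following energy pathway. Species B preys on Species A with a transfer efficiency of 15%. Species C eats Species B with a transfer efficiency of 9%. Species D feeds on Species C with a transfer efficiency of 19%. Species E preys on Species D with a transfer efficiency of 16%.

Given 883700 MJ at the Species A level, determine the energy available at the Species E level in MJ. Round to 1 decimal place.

Species B: 883700 × 0.15 = 132555 MJ
Species C: 132555 × 0.09 = 11929.95 MJ
Species D: 11929.95 × 0.19 = 2266.6905 MJ
Species E: 2266.6905 × 0.16 = 362.67048 MJ

362.7 MJ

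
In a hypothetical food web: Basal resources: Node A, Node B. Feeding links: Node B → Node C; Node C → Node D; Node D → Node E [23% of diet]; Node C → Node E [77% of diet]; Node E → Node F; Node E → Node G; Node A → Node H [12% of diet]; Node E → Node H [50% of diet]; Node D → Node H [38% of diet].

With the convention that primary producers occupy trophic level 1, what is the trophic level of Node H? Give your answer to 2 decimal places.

3.88

Node C: 1 + 1 = 2
Node D: 1 + 2 = 3
Node E: 1 + (0.23×3 + 0.77×2) = 3.23
Node F: 1 + 3.23 = 4.23
Node G: 1 + 3.23 = 4.23
Node H: 1 + (0.12×1 + 0.5×3.23 + 0.38×3) = 3.875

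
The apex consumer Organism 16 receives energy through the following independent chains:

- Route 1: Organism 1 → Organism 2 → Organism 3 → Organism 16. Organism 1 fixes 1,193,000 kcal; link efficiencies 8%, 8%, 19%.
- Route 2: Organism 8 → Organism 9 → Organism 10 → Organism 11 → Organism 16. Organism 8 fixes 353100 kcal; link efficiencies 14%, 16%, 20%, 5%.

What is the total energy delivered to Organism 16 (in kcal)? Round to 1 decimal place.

Route 1: 1193000 × 0.08 × 0.08 × 0.19 = 1450.688 kcal
Route 2: 353100 × 0.14 × 0.16 × 0.2 × 0.05 = 79.0944 kcal
Total at Organism 16: 1450.688 + 79.0944 = 1529.7824 kcal

1529.8 kcal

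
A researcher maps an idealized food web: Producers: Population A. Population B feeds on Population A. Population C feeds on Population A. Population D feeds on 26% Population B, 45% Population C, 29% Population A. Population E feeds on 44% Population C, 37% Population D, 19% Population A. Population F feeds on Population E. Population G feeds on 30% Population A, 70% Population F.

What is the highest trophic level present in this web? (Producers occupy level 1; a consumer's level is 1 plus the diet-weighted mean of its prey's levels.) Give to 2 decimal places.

Population B: 1 + 1 = 2
Population C: 1 + 1 = 2
Population D: 1 + (0.26×2 + 0.45×2 + 0.29×1) = 2.71
Population E: 1 + (0.44×2 + 0.37×2.71 + 0.19×1) = 3.0727
Population F: 1 + 3.0727 = 4.0727
Population G: 1 + (0.3×1 + 0.7×4.0727) = 4.15089

4.15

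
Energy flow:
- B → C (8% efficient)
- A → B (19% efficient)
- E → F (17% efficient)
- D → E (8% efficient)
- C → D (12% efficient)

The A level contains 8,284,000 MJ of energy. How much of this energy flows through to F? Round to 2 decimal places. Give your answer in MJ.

B: 8284000 × 0.19 = 1573960 MJ
C: 1573960 × 0.08 = 125916.8 MJ
D: 125916.8 × 0.12 = 15110.016 MJ
E: 15110.016 × 0.08 = 1208.80128 MJ
F: 1208.80128 × 0.17 = 205.4962176 MJ

205.50 MJ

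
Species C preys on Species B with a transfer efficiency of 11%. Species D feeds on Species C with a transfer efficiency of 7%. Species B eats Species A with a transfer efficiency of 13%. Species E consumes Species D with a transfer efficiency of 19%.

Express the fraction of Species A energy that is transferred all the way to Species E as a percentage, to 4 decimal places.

Product of link efficiencies: 0.13 × 0.11 × 0.07 × 0.19 = 0.00019019
As a percentage: 0.00019019 × 100 = 0.0190%

0.0190%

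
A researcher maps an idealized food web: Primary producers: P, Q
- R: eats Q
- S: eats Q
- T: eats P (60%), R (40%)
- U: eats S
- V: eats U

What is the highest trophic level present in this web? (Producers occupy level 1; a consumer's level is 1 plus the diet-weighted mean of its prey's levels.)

4

R: 1 + 1 = 2
S: 1 + 1 = 2
T: 1 + (0.6×1 + 0.4×2) = 2.4
U: 1 + 2 = 3
V: 1 + 3 = 4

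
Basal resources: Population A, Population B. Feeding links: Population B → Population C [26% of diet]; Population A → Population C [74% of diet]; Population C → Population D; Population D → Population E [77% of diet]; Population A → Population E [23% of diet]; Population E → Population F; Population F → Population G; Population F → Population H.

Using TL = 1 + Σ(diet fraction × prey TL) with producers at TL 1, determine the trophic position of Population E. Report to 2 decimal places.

Population C: 1 + (0.26×1 + 0.74×1) = 2
Population D: 1 + 2 = 3
Population E: 1 + (0.77×3 + 0.23×1) = 3.54
Population F: 1 + 3.54 = 4.54
Population G: 1 + 4.54 = 5.54
Population H: 1 + 4.54 = 5.54

3.54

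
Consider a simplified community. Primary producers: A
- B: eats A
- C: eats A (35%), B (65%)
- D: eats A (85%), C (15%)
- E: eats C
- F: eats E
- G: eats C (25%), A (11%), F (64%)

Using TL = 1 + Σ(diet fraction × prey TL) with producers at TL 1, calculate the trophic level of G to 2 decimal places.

B: 1 + 1 = 2
C: 1 + (0.35×1 + 0.65×2) = 2.65
D: 1 + (0.85×1 + 0.15×2.65) = 2.2475
E: 1 + 2.65 = 3.65
F: 1 + 3.65 = 4.65
G: 1 + (0.25×2.65 + 0.11×1 + 0.64×4.65) = 4.7485

4.75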